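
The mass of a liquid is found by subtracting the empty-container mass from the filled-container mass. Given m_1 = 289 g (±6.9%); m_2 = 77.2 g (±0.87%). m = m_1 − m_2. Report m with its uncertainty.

212 ± 20.0 g

m is a linear combination, so absolute uncertainties add in quadrature:
  (δm_1)² = 398;  (δm_2)² = 0.451
δm = √(398) = 20.0 g
m = 212 g.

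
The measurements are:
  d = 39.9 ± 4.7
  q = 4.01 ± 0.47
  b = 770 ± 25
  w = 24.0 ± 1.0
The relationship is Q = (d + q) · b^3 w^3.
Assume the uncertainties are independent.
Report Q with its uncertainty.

(2.77 ± 0.531) × 10^14

Let u = d + q = 43.9. δu = √(δd² + δq²) = √(22.1 + 0.221) = 4.72, so δu/u = 0.108.
Q is then a monomial in u, b, w:
δQ/Q = √((δu/u)² + (3·δb/b)² + (3·δw/w)²) = √(0.0116 + 0.00949 + 0.0156) = 0.192
Q = 2.77e+14, so δQ = 0.192 × 2.77e+14 = 5.31e+13.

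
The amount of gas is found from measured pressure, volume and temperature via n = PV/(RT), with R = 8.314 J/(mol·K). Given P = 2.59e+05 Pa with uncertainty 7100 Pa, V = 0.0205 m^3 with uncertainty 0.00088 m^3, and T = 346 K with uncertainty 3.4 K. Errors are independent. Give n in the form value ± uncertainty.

1.85 ± 0.0957 mol

Relative error in a monomial: (δn/n)² = Σ (nᵢ · δxᵢ/xᵢ)².
  (1·δP/P)² = (1×0.0274)² = 0.000751;  (1·δV/V)² = (1×0.0429)² = 0.00184;  (-1·δT/T)² = (-1×0.00983)² = 9.66e-05
δn/n = √(0.00269) = 0.0519
n = 1.85 mol, so δn = 0.0519 × 1.85 = 0.0957 mol.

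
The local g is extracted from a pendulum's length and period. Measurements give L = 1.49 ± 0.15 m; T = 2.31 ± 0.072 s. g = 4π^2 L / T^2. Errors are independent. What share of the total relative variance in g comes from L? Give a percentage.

72.3%

(δg/g)² = (1·δL/L)² + (-2·δT/T)²
  L term: (1×0.101)² = 0.0101
  T term: (-2×0.0312)² = 0.00389
Total = 0.0140. Share from L = 0.0101/0.0140 = 0.723.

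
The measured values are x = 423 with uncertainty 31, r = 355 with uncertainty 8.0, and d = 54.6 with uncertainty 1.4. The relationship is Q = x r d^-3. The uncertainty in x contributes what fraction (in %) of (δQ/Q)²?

(δQ/Q)² = (1·δx/x)² + (1·δr/r)² + (-3·δd/d)²
  x term: (1×0.0733)² = 0.00537
  r term: (1×0.0225)² = 0.000508
  d term: (-3×0.0256)² = 0.00592
Total = 0.0118. Share from x = 0.00537/0.0118 = 0.455.

45.5%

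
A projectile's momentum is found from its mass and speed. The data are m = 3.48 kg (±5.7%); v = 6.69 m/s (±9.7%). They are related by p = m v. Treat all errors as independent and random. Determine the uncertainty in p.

2.62 kg·m/s

Each factor contributes (exponent × relative error)² to (δp/p)²:
  (1·δm/m)² = (1×0.0570)² = 0.00325;  (1·δv/v)² = (1×0.0970)² = 0.00941
δp/p = √(0.0127) = 0.113
p = 23.3 kg·m/s, so δp = 0.113 × 23.3 = 2.62 kg·m/s.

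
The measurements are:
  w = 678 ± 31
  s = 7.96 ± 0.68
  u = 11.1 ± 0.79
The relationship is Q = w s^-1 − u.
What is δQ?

8.29

Let p = w·s^-1 = 85.2. δp/p = √((1·δw/w)² + (-1·δs/s)²) = √(0.00209 + 0.00730) = 0.0969, so δp = 8.25.
Q = p − u: δQ = √(δp² + δu²) = √(68.1 + 0.624) = 8.29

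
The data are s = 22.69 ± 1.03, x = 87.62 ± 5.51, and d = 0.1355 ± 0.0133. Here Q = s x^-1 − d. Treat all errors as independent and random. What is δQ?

Let p = s·x^-1 = 0.2590. δp/p = √((1·δs/s)² + (-1·δx/x)²) = √(0.00206 + 0.00395) = 0.0776, so δp = 0.0201.
Q = p − d: δQ = √(δp² + δd²) = √(0.000403 + 0.000177) = 0.0241

0.0241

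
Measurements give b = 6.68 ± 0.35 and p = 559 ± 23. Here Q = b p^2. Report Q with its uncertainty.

(2.09 ± 0.204) × 10^6

Products/powers → add relative errors in quadrature, weighted by exponent:
  (1·δb/b)² = (1×0.0524)² = 0.00275;  (2·δp/p)² = (2×0.0411)² = 0.00677
δQ/Q = √(0.00952) = 0.0976
Q = 2.09e+06, so δQ = 0.0976 × 2.09e+06 = 2.04e+05.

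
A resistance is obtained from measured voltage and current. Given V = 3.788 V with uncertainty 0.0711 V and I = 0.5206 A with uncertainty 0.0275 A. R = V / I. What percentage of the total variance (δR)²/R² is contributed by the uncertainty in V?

11.2%

(δR/R)² = (1·δV/V)² + (-1·δI/I)²
  V term: (1×0.0188)² = 0.000352
  I term: (-1×0.0528)² = 0.00279
Total = 0.00314. Share from V = 0.000352/0.00314 = 0.112.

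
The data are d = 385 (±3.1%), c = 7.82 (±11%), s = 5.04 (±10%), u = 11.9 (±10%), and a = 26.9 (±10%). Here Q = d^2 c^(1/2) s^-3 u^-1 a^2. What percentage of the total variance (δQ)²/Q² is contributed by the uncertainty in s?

(δQ/Q)² = (2·δd/d)² + (½·δc/c)² + (-3·δs/s)² + (-1·δu/u)² + (2·δa/a)²
  d term: (2×0.0310)² = 0.00384
  c term: (0.5×0.110)² = 0.00302
  s term: (-3×0.100)² = 0.0900
  u term: (-1×0.100)² = 0.0100
  a term: (2×0.100)² = 0.0400
Total = 0.147. Share from s = 0.0900/0.147 = 0.613.

61.3%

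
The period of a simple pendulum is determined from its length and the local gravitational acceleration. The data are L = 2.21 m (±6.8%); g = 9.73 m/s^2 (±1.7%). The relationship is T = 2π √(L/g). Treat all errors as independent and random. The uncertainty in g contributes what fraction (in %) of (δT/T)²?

(δT/T)² = (½·δL/L)² + (−½·δg/g)²
  L term: (0.5×0.0680)² = 0.00116
  g term: (-0.5×0.0170)² = 7.23e-05
Total = 0.00123. Share from g = 7.23e-05/0.00123 = 0.0588.

5.88%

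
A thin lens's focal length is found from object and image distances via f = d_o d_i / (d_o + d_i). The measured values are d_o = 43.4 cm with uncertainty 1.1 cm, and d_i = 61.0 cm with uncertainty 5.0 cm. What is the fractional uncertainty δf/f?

∂f/∂d_o = (d_i/(d_o+d_i))² = 0.341;  ∂f/∂d_i = (d_o/(d_o+d_i))² = 0.173
δf = √((∂f/∂d_o · δd_o)² + (∂f/∂d_i · δd_i)²) = √(0.141 + 0.747) = 0.942 cm
f = 25.4 cm, so δf/f = 0.942/25.4 = 0.0372.

0.0372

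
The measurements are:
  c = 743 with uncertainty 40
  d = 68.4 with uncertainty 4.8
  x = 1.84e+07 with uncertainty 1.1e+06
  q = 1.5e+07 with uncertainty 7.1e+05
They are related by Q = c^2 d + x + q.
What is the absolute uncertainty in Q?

5.03e+06

Let p = c^2·d = 3.78e+07. δp/p = √((2·δc/c)² + (1·δd/d)²) = √(0.0116 + 0.00492) = 0.129, so δp = 4.85e+06.
Q = p + x + q: δQ = √(δp² + δx² + δq²) = √(2.36e+13 + 1.21e+12 + 5.04e+11) = 5.03e+06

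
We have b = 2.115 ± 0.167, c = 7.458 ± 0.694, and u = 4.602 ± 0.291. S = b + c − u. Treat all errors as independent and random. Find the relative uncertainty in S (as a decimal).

0.155

Each term contributes (cᵢ δxᵢ)² to (δS)²:
  (δb)² = 0.0279;  (δc)² = 0.482;  (δu)² = 0.0847
δS = √(0.594) = 0.771
S = 4.971, so δS/S = 0.771/4.971 = 0.155.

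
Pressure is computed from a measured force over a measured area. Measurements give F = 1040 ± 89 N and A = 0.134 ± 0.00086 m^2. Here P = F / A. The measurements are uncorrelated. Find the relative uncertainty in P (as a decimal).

P is a product of powers, so relative uncertainties combine in quadrature:
  (1·δF/F)² = (1×0.0856)² = 0.00732;  (-1·δA/A)² = (-1×0.00642)² = 4.12e-05
δP/P = √(0.00736) = 0.0858

0.0858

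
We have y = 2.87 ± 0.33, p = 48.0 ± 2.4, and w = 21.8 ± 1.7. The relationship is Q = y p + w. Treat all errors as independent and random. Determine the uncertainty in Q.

17.4

Let h = y·p = 138. δh/h = √((1·δy/y)² + (1·δp/p)²) = √(0.0132 + 0.00250) = 0.125, so δh = 17.3.
Q = h + w: δQ = √(δh² + δw²) = √(298 + 2.89) = 17.4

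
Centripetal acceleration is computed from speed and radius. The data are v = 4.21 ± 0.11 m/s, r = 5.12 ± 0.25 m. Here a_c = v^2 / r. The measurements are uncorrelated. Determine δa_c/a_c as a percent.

Relative error in a monomial: (δa_c/a_c)² = Σ (nᵢ · δxᵢ/xᵢ)².
  (2·δv/v)² = (2×0.0261)² = 0.00273;  (-1·δr/r)² = (-1×0.0488)² = 0.00238
δa_c/a_c = √(0.00511) = 0.0715

7.15%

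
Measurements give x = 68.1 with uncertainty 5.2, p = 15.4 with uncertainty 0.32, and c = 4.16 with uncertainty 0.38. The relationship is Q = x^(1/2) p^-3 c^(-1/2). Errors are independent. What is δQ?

Q is a product of powers, so relative uncertainties combine in quadrature:
  (½·δx/x)² = (0.5×0.0764)² = 0.00146;  (-3·δp/p)² = (-3×0.0208)² = 0.00389;  (−½·δc/c)² = (-0.5×0.0913)² = 0.00209
δQ/Q = √(0.00743) = 0.0862
Q = 0.00111, so δQ = 0.0862 × 0.00111 = 9.55e-05.

9.55e-05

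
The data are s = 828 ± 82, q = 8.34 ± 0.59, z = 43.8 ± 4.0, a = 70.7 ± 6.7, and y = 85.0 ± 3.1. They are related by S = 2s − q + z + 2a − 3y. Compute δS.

165

Each term contributes (cᵢ δxᵢ)² to (δS)²:
  (2·δs)² = 26900;  (δq)² = 0.348;  (δz)² = 16.0;  (2·δa)² = 180;  (3·δy)² = 86.5
δS = √(27200) = 165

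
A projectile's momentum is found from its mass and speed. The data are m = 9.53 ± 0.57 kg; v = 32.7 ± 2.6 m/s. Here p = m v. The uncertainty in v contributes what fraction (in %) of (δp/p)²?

(δp/p)² = (1·δm/m)² + (1·δv/v)²
  m term: (1×0.0598)² = 0.00358
  v term: (1×0.0795)² = 0.00632
Total = 0.00990. Share from v = 0.00632/0.00990 = 0.639.

63.9%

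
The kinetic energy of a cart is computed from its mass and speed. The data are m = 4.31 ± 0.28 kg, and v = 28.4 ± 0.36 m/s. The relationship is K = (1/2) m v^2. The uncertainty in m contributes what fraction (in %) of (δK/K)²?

86.8%

(δK/K)² = (1·δm/m)² + (2·δv/v)²
  m term: (1×0.0650)² = 0.00422
  v term: (2×0.0127)² = 0.000643
Total = 0.00486. Share from m = 0.00422/0.00486 = 0.868.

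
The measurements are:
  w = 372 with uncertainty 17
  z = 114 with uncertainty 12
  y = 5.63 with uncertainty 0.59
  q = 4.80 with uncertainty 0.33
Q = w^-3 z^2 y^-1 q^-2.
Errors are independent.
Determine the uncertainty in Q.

Each factor contributes (exponent × relative error)² to (δQ/Q)²:
  (-3·δw/w)² = (-3×0.0457)² = 0.0188;  (2·δz/z)² = (2×0.105)² = 0.0443;  (-1·δy/y)² = (-1×0.105)² = 0.0110;  (-2·δq/q)² = (-2×0.0688)² = 0.0189
δQ/Q = √(0.0930) = 0.305
Q = 1.95e-06, so δQ = 0.305 × 1.95e-06 = 5.94e-07.

5.94e-07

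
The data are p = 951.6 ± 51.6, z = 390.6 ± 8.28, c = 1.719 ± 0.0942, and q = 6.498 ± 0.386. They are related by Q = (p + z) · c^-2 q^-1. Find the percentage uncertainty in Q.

13.1%

Let u = p + z = 1342. δu = √(δp² + δz²) = √(2660 + 68.6) = 52.3, so δu/u = 0.0389.
Q is then a monomial in u, c, q:
δQ/Q = √((δu/u)² + (-2·δc/c)² + (-1·δq/q)²) = √(0.00152 + 0.0120 + 0.00353) = 0.131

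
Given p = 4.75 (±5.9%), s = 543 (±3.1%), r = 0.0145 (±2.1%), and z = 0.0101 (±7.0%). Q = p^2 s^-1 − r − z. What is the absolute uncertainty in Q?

0.00513

Let w = p^2·s^-1 = 0.0416. δw/w = √((2·δp/p)² + (-1·δs/s)²) = √(0.0139 + 0.000961) = 0.122, so δw = 0.00507.
Q = w − r − z: δQ = √(δw² + δr² + δz²) = √(2.57e-05 + 9.27e-08 + 5e-07) = 0.00513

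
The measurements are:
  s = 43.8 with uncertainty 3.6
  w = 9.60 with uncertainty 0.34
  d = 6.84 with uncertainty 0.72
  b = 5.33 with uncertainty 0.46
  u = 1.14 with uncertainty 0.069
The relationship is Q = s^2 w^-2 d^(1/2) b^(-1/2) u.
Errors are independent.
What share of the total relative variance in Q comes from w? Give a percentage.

12.4%

(δQ/Q)² = (2·δs/s)² + (-2·δw/w)² + (½·δd/d)² + (−½·δb/b)² + (1·δu/u)²
  s term: (2×0.0822)² = 0.0270
  w term: (-2×0.0354)² = 0.00502
  d term: (0.5×0.105)² = 0.00277
  b term: (-0.5×0.0863)² = 0.00186
  u term: (1×0.0605)² = 0.00366
Total = 0.0403. Share from w = 0.00502/0.0403 = 0.124.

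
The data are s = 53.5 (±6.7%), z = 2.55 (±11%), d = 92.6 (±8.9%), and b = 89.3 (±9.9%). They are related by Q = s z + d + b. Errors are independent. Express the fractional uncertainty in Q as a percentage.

Let p = s·z = 136. δp/p = √((1·δs/s)² + (1·δz/z)²) = √(0.00449 + 0.0121) = 0.129, so δp = 17.6.
Q = p + d + b: δQ = √(δp² + δd² + δb²) = √(309 + 67.9 + 78.2) = 21.3
Q = 318, so δQ/Q = 21.3/318 = 0.0670.

6.70%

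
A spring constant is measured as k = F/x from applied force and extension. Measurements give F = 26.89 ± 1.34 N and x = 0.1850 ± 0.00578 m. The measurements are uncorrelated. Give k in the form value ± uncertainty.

Relative error in a monomial: (δk/k)² = Σ (nᵢ · δxᵢ/xᵢ)².
  (1·δF/F)² = (1×0.0498)² = 0.00248;  (-1·δx/x)² = (-1×0.0312)² = 0.000976
δk/k = √(0.00346) = 0.0588
k = 145.4 N/m, so δk = 0.0588 × 145.4 = 8.55 N/m.

145.4 ± 8.55 N/m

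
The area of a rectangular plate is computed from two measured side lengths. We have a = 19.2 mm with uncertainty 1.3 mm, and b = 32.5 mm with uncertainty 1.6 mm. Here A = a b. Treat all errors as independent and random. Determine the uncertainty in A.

52.2 mm^2

A is a product of powers, so relative uncertainties combine in quadrature:
  (1·δa/a)² = (1×0.0677)² = 0.00458;  (1·δb/b)² = (1×0.0492)² = 0.00242
δA/A = √(0.00701) = 0.0837
A = 624 mm^2, so δA = 0.0837 × 624 = 52.2 mm^2.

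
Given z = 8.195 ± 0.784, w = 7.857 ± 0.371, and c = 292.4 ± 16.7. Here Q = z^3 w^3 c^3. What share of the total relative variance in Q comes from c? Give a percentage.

(δQ/Q)² = (3·δz/z)² + (3·δw/w)² + (3·δc/c)²
  z term: (3×0.0957)² = 0.0824
  w term: (3×0.0472)² = 0.0201
  c term: (3×0.0571)² = 0.0294
Total = 0.132. Share from c = 0.0294/0.132 = 0.223.

22.3%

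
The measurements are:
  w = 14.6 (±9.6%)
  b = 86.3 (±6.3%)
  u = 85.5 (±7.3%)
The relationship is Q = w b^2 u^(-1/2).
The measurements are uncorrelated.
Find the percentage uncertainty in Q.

16.3%

Products/powers → add relative errors in quadrature, weighted by exponent:
  (1·δw/w)² = (1×0.0960)² = 0.00922;  (2·δb/b)² = (2×0.0630)² = 0.0159;  (−½·δu/u)² = (-0.5×0.0730)² = 0.00133
δQ/Q = √(0.0264) = 0.163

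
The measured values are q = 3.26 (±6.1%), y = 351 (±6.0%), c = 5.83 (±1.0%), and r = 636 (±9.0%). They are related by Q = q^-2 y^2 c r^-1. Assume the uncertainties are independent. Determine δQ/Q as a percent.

Since Q is a product/quotient, work with relative uncertainties:
  (-2·δq/q)² = (-2×0.0610)² = 0.0149;  (2·δy/y)² = (2×0.0600)² = 0.0144;  (1·δc/c)² = (1×0.0100)² = 0.000100;  (-1·δr/r)² = (-1×0.0900)² = 0.00810
δQ/Q = √(0.0375) = 0.194

19.4%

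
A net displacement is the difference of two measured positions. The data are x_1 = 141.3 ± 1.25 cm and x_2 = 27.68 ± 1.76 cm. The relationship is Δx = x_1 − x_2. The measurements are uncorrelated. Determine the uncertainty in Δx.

Each term contributes (cᵢ δxᵢ)² to (δΔx)²:
  (δx_1)² = 1.56;  (δx_2)² = 3.10
δΔx = √(4.66) = 2.16 cm

2.16 cm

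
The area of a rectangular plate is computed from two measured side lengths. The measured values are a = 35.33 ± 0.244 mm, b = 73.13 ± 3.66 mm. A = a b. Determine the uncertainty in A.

For a monomial A ∝ a, b, fractional errors add in quadrature:
  (1·δa/a)² = (1×0.00691)² = 4.77e-05;  (1·δb/b)² = (1×0.0500)² = 0.00250
δA/A = √(0.00255) = 0.0505
A = 2584 mm^2, so δA = 0.0505 × 2584 = 131 mm^2.

131 mm^2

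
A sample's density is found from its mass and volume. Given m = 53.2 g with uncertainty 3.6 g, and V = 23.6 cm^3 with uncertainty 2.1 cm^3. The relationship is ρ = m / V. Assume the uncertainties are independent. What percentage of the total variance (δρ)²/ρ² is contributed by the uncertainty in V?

(δρ/ρ)² = (1·δm/m)² + (-1·δV/V)²
  m term: (1×0.0677)² = 0.00458
  V term: (-1×0.0890)² = 0.00792
Total = 0.0125. Share from V = 0.00792/0.0125 = 0.634.

63.4%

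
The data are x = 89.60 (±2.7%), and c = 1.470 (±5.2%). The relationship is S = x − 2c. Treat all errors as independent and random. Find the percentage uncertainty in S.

Each term contributes (cᵢ δxᵢ)² to (δS)²:
  (δx)² = 5.85;  (2·δc)² = 0.0234
δS = √(5.88) = 2.42
S = 86.66, so δS/S = 2.42/86.66 = 0.0280.

2.80%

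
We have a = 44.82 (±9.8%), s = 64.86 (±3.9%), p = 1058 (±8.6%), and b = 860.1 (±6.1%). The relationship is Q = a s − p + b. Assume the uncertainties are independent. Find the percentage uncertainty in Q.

12.0%

Let w = a·s = 2907. δw/w = √((1·δa/a)² + (1·δs/s)²) = √(0.00960 + 0.00152) = 0.105, so δw = 307.
Q = w − p + b: δQ = √(δw² + δp² + δb²) = √(94000 + 8280 + 2750) = 324
Q = 2709, so δQ/Q = 324/2709 = 0.120.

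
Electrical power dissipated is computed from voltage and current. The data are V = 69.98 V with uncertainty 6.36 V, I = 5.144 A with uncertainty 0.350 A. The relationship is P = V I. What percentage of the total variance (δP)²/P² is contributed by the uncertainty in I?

(δP/P)² = (1·δV/V)² + (1·δI/I)²
  V term: (1×0.0909)² = 0.00826
  I term: (1×0.0680)² = 0.00463
Total = 0.0129. Share from I = 0.00463/0.0129 = 0.359.

35.9%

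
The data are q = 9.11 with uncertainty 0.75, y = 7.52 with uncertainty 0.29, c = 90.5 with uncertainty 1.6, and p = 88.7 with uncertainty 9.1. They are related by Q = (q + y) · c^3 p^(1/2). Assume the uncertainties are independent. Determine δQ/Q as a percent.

8.82%

Let u = q + y = 16.6. δu = √(δq² + δy²) = √(0.562 + 0.0841) = 0.804, so δu/u = 0.0484.
Q is then a monomial in u, c, p:
δQ/Q = √((δu/u)² + (3·δc/c)² + (½·δp/p)²) = √(0.00234 + 0.00281 + 0.00263) = 0.0882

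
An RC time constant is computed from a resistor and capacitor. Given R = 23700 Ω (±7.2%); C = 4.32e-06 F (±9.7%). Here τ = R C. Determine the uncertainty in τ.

0.0124 s

Relative error in a monomial: (δτ/τ)² = Σ (nᵢ · δxᵢ/xᵢ)².
  (1·δR/R)² = (1×0.0720)² = 0.00518;  (1·δC/C)² = (1×0.0970)² = 0.00941
δτ/τ = √(0.0146) = 0.121
τ = 0.102 s, so δτ = 0.121 × 0.102 = 0.0124 s.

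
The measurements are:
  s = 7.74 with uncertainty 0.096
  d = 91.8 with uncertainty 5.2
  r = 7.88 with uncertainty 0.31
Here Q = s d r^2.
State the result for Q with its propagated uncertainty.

44100 ± 4310

Products/powers → add relative errors in quadrature, weighted by exponent:
  (1·δs/s)² = (1×0.0124)² = 0.000154;  (1·δd/d)² = (1×0.0566)² = 0.00321;  (2·δr/r)² = (2×0.0393)² = 0.00619
δQ/Q = √(0.00955) = 0.0977
Q = 44100, so δQ = 0.0977 × 44100 = 4310.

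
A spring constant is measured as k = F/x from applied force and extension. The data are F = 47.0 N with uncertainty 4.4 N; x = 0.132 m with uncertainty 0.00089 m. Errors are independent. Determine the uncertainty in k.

33.4 N/m

Since k is a product/quotient, work with relative uncertainties:
  (1·δF/F)² = (1×0.0936)² = 0.00876;  (-1·δx/x)² = (-1×0.00674)² = 4.55e-05
δk/k = √(0.00881) = 0.0939
k = 356 N/m, so δk = 0.0939 × 356 = 33.4 N/m.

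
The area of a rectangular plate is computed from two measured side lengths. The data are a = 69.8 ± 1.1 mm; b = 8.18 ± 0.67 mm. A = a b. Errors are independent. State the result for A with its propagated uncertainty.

Since A is a product/quotient, work with relative uncertainties:
  (1·δa/a)² = (1×0.0158)² = 0.000248;  (1·δb/b)² = (1×0.0819)² = 0.00671
δA/A = √(0.00696) = 0.0834
A = 571 mm^2, so δA = 0.0834 × 571 = 47.6 mm^2.

571 ± 47.6 mm^2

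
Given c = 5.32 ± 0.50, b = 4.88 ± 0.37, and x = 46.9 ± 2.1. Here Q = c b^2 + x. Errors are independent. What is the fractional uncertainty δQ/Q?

Let p = c·b^2 = 127. δp/p = √((1·δc/c)² + (2·δb/b)²) = √(0.00883 + 0.0230) = 0.178, so δp = 22.6.
Q = p + x: δQ = √(δp² + δx²) = √(511 + 4.41) = 22.7
Q = 174, so δQ/Q = 22.7/174 = 0.131.

0.131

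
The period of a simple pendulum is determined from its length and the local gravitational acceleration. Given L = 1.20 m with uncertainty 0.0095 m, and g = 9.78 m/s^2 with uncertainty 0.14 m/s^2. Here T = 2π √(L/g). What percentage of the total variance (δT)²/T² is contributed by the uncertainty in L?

(δT/T)² = (½·δL/L)² + (−½·δg/g)²
  L term: (0.5×0.00792)² = 1.57e-05
  g term: (-0.5×0.0143)² = 5.12e-05
Total = 6.69e-05. Share from L = 1.57e-05/6.69e-05 = 0.234.

23.4%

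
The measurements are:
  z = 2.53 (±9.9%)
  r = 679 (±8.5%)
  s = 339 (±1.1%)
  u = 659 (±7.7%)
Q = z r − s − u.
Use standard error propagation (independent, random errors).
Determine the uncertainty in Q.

230

Let p = z·r = 1720. δp/p = √((1·δz/z)² + (1·δr/r)²) = √(0.00980 + 0.00723) = 0.130, so δp = 224.
Q = p − s − u: δQ = √(δp² + δs² + δu²) = √(50200 + 13.9 + 2570) = 230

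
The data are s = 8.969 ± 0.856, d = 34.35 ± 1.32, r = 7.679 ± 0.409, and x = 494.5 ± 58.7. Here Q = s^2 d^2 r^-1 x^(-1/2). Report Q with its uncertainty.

555.8 ± 123

Q is a product of powers, so relative uncertainties combine in quadrature:
  (2·δs/s)² = (2×0.0954)² = 0.0364;  (2·δd/d)² = (2×0.0384)² = 0.00591;  (-1·δr/r)² = (-1×0.0533)² = 0.00284;  (−½·δx/x)² = (-0.5×0.119)² = 0.00352
δQ/Q = √(0.0487) = 0.221
Q = 555.8, so δQ = 0.221 × 555.8 = 123.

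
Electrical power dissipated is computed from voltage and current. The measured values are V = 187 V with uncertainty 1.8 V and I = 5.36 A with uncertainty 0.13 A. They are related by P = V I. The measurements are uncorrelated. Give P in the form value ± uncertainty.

Since P is a product/quotient, work with relative uncertainties:
  (1·δV/V)² = (1×0.00963)² = 9.27e-05;  (1·δI/I)² = (1×0.0243)² = 0.000588
δP/P = √(0.000681) = 0.0261
P = 1000 W, so δP = 0.0261 × 1000 = 26.2 W.

1000 ± 26.2 W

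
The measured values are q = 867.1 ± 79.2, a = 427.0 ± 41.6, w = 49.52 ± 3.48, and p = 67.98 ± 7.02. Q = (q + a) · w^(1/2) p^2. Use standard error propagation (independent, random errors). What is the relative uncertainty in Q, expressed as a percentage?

Let u = q + a = 1294. δu = √(δq² + δa²) = √(6270 + 1730) = 89.5, so δu/u = 0.0691.
Q is then a monomial in u, w, p:
δQ/Q = √((δu/u)² + (½·δw/w)² + (2·δp/p)²) = √(0.00478 + 0.00123 + 0.0427) = 0.221

22.1%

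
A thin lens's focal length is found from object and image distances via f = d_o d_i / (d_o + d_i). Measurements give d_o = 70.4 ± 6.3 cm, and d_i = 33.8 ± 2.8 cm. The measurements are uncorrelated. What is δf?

∂f/∂d_o = (d_i/(d_o+d_i))² = 0.105;  ∂f/∂d_i = (d_o/(d_o+d_i))² = 0.456
δf = √((∂f/∂d_o · δd_o)² + (∂f/∂d_i · δd_i)²) = √(0.439 + 1.63) = 1.44 cm

1.44 cm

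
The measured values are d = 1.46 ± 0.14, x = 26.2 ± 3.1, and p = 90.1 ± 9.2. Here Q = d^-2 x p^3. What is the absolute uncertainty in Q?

Q is a product of powers, so relative uncertainties combine in quadrature:
  (-2·δd/d)² = (-2×0.0959)² = 0.0368;  (1·δx/x)² = (1×0.118)² = 0.0140;  (3·δp/p)² = (3×0.102)² = 0.0938
δQ/Q = √(0.145) = 0.380
Q = 8.99e+06, so δQ = 0.380 × 8.99e+06 = 3.42e+06.

3.42e+06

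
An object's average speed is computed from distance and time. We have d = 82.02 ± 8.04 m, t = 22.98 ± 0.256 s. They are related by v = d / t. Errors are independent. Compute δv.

0.352 m/s

Since v is a product/quotient, work with relative uncertainties:
  (1·δd/d)² = (1×0.0980)² = 0.00961;  (-1·δt/t)² = (-1×0.0111)² = 0.000124
δv/v = √(0.00973) = 0.0987
v = 3.569 m/s, so δv = 0.0987 × 3.569 = 0.352 m/s.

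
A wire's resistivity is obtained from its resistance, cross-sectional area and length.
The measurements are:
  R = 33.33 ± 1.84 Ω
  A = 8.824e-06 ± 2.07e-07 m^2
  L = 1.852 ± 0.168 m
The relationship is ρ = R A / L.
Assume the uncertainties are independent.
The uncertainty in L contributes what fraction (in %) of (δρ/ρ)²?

69.6%

(δρ/ρ)² = (1·δR/R)² + (1·δA/A)² + (-1·δL/L)²
  R term: (1×0.0552)² = 0.00305
  A term: (1×0.0235)² = 0.000550
  L term: (-1×0.0907)² = 0.00823
Total = 0.0118. Share from L = 0.00823/0.0118 = 0.696.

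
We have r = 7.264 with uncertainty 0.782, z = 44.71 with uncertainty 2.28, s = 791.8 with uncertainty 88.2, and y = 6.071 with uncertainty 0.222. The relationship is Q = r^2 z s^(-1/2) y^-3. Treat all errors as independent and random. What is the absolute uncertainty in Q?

Each factor contributes (exponent × relative error)² to (δQ/Q)²:
  (2·δr/r)² = (2×0.108)² = 0.0464;  (1·δz/z)² = (1×0.0510)² = 0.00260;  (−½·δs/s)² = (-0.5×0.111)² = 0.00310;  (-3·δy/y)² = (-3×0.0366)² = 0.0120
δQ/Q = √(0.0641) = 0.253
Q = 0.3747, so δQ = 0.253 × 0.3747 = 0.0949.

0.0949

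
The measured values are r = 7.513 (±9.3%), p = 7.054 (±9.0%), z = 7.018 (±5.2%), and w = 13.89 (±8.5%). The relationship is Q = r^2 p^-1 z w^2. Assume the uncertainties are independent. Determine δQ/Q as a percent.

For a monomial Q ∝ r^2, p^-1, z, w^2, fractional errors add in quadrature:
  (2·δr/r)² = (2×0.0930)² = 0.0346;  (-1·δp/p)² = (-1×0.0900)² = 0.00810;  (1·δz/z)² = (1×0.0520)² = 0.00270;  (2·δw/w)² = (2×0.0850)² = 0.0289
δQ/Q = √(0.0743) = 0.273

27.3%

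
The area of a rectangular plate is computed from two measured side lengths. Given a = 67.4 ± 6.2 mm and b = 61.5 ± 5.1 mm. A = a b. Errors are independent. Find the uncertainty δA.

513 mm^2

Each factor contributes (exponent × relative error)² to (δA/A)²:
  (1·δa/a)² = (1×0.0920)² = 0.00846;  (1·δb/b)² = (1×0.0829)² = 0.00688
δA/A = √(0.0153) = 0.124
A = 4150 mm^2, so δA = 0.124 × 4150 = 513 mm^2.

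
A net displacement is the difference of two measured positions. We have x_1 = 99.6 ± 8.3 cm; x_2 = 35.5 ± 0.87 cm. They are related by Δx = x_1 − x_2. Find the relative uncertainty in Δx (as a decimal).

Δx is a linear combination, so absolute uncertainties add in quadrature:
  (δx_1)² = 68.9;  (δx_2)² = 0.757
δΔx = √(69.6) = 8.35 cm
Δx = 64.1 cm, so δΔx/Δx = 8.35/64.1 = 0.130.

0.130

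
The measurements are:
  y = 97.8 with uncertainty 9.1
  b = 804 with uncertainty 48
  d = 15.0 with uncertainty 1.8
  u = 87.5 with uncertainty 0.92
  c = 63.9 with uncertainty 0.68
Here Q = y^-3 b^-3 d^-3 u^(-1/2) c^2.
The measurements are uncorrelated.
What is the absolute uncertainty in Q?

Products/powers → add relative errors in quadrature, weighted by exponent:
  (-3·δy/y)² = (-3×0.0930)² = 0.0779;  (-3·δb/b)² = (-3×0.0597)² = 0.0321;  (-3·δd/d)² = (-3×0.120)² = 0.130;  (−½·δu/u)² = (-0.5×0.0105)² = 2.76e-05;  (2·δc/c)² = (2×0.0106)² = 0.000453
δQ/Q = √(0.240) = 0.490
Q = 2.66e-16, so δQ = 0.490 × 2.66e-16 = 1.3e-16.

1.3e-16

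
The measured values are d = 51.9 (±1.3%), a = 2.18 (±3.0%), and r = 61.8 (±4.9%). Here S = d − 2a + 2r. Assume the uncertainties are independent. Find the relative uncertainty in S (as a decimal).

Sums and differences: (δS)² = Σ (cᵢ δxᵢ)².
  (δd)² = 0.455;  (2·δa)² = 0.0171;  (2·δr)² = 36.7
δS = √(37.2) = 6.10
S = 171, so δS/S = 6.10/171 = 0.0356.

0.0356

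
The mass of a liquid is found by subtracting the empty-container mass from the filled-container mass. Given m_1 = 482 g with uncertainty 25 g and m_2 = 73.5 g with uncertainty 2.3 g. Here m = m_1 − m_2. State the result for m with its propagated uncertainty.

Sums and differences: (δm)² = Σ (cᵢ δxᵢ)².
  (δm_1)² = 625;  (δm_2)² = 5.29
δm = √(630) = 25.1 g
m = 408 g.

408 ± 25.1 g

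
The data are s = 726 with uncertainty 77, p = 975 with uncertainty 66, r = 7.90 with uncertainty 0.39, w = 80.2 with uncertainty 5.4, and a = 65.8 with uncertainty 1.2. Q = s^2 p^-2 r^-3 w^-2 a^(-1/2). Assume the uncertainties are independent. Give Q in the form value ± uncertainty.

(2.16 ± 0.693) × 10^-8

Each factor contributes (exponent × relative error)² to (δQ/Q)²:
  (2·δs/s)² = (2×0.106)² = 0.0450;  (-2·δp/p)² = (-2×0.0677)² = 0.0183;  (-3·δr/r)² = (-3×0.0494)² = 0.0219;  (-2·δw/w)² = (-2×0.0673)² = 0.0181;  (−½·δa/a)² = (-0.5×0.0182)² = 8.31e-05
δQ/Q = √(0.103) = 0.322
Q = 2.16e-08, so δQ = 0.322 × 2.16e-08 = 6.93e-09.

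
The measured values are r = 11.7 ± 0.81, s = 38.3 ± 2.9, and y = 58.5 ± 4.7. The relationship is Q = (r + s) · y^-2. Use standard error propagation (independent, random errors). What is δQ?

Let u = r + s = 50.0. δu = √(δr² + δs²) = √(0.656 + 8.41) = 3.01, so δu/u = 0.0602.
Q is then a monomial in u, y:
δQ/Q = √((δu/u)² + (-2·δy/y)²) = √(0.00363 + 0.0258) = 0.172
Q = 0.0146, so δQ = 0.172 × 0.0146 = 0.00251.

0.00251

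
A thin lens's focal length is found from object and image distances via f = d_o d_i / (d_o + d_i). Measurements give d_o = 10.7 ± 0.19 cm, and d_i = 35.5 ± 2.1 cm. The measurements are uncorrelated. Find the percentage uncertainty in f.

∂f/∂d_o = (d_i/(d_o+d_i))² = 0.590;  ∂f/∂d_i = (d_o/(d_o+d_i))² = 0.0536
δf = √((∂f/∂d_o · δd_o)² + (∂f/∂d_i · δd_i)²) = √(0.0126 + 0.0127) = 0.159 cm
f = 8.22 cm, so δf/f = 0.159/8.22 = 0.0193.

1.93%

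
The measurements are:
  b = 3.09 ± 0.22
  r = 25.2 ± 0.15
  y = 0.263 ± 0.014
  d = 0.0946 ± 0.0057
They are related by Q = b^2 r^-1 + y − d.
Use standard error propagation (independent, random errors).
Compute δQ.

Let p = b^2·r^-1 = 0.379. δp/p = √((2·δb/b)² + (-1·δr/r)²) = √(0.0203 + 3.54e-05) = 0.143, so δp = 0.0540.
Q = p + y − d: δQ = √(δp² + δy² + δd²) = √(0.00292 + 0.000196 + 3.25e-05) = 0.0561

0.0561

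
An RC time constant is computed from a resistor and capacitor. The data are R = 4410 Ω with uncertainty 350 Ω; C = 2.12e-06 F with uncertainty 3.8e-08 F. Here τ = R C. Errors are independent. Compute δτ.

0.000761 s

Relative error in a monomial: (δτ/τ)² = Σ (nᵢ · δxᵢ/xᵢ)².
  (1·δR/R)² = (1×0.0794)² = 0.00630;  (1·δC/C)² = (1×0.0179)² = 0.000321
δτ/τ = √(0.00662) = 0.0814
τ = 0.00935 s, so δτ = 0.0814 × 0.00935 = 0.000761 s.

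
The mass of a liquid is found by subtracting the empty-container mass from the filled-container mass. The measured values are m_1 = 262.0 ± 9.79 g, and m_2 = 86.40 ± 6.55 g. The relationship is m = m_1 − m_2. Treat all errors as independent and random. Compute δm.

Absolute uncertainties add in quadrature for a linear combination:
  (δm_1)² = 95.8;  (δm_2)² = 42.9
δm = √(139) = 11.8 g

11.8 g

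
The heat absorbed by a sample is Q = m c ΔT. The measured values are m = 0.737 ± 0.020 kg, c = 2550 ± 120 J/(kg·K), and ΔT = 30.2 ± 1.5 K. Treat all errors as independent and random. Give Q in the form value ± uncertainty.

Q is a product of powers, so relative uncertainties combine in quadrature:
  (1·δm/m)² = (1×0.0271)² = 0.000736;  (1·δc/c)² = (1×0.0471)² = 0.00221;  (1·δΔT/ΔT)² = (1×0.0497)² = 0.00247
δQ/Q = √(0.00542) = 0.0736
Q = 56800 J, so δQ = 0.0736 × 56800 = 4180 J.

56800 ± 4180 J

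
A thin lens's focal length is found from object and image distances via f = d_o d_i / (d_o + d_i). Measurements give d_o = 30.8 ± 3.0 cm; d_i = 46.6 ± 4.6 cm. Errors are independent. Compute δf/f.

∂f/∂d_o = (d_i/(d_o+d_i))² = 0.362;  ∂f/∂d_i = (d_o/(d_o+d_i))² = 0.158
δf = √((∂f/∂d_o · δd_o)² + (∂f/∂d_i · δd_i)²) = √(1.18 + 0.531) = 1.31 cm
f = 18.5 cm, so δf/f = 1.31/18.5 = 0.0706.

0.0706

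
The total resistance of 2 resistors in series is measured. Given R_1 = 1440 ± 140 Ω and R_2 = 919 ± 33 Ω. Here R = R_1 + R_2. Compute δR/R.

0.0610

Each term contributes (cᵢ δxᵢ)² to (δR)²:
  (δR_1)² = 19600;  (δR_2)² = 1090
δR = √(20700) = 144 Ω
R = 2360 Ω, so δR/R = 144/2360 = 0.0610.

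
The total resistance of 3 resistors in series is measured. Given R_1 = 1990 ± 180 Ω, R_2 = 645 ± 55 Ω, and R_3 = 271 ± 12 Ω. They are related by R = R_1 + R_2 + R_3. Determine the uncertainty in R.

R is a linear combination, so absolute uncertainties add in quadrature:
  (δR_1)² = 32400;  (δR_2)² = 3020;  (δR_3)² = 144
δR = √(35600) = 189 Ω

189 Ω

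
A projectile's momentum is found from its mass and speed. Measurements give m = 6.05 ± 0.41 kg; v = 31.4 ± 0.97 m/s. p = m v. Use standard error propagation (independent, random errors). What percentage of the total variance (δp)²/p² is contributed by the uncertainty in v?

(δp/p)² = (1·δm/m)² + (1·δv/v)²
  m term: (1×0.0678)² = 0.00459
  v term: (1×0.0309)² = 0.000954
Total = 0.00555. Share from v = 0.000954/0.00555 = 0.172.

17.2%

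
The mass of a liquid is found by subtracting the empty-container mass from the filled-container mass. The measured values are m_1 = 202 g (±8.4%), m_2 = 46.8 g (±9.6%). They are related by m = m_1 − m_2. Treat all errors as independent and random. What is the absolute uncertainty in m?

17.6 g

Sums and differences: (δm)² = Σ (cᵢ δxᵢ)².
  (δm_1)² = 288;  (δm_2)² = 20.2
δm = √(308) = 17.6 g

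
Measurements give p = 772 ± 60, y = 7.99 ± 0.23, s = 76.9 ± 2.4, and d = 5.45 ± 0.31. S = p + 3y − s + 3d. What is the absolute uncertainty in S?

Each term contributes (cᵢ δxᵢ)² to (δS)²:
  (δp)² = 3600;  (3·δy)² = 0.476;  (δs)² = 5.76;  (3·δd)² = 0.865
δS = √(3610) = 60.1

60.1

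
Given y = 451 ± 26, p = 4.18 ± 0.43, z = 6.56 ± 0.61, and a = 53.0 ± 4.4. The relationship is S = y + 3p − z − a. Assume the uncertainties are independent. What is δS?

S is a linear combination, so absolute uncertainties add in quadrature:
  (δy)² = 676;  (3·δp)² = 1.66;  (δz)² = 0.372;  (δa)² = 19.4
δS = √(697) = 26.4

26.4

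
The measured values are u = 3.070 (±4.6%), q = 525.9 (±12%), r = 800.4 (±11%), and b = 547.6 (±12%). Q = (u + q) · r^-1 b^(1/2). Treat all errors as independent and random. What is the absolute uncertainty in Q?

2.68

Let w = u + q = 529.0. δw = √(δu² + δq²) = √(0.0199 + 3980) = 63.1, so δw/w = 0.119.
Q is then a monomial in w, r, b:
δQ/Q = √((δw/w)² + (-1·δr/r)² + (½·δb/b)²) = √(0.0142 + 0.0121 + 0.00360) = 0.173
Q = 15.47, so δQ = 0.173 × 15.47 = 2.68.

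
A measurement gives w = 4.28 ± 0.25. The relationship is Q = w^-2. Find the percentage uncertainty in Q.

Q ∝ w^-2, so δQ/Q = |-2| · δw/w = 2 × 0.0584 = 0.117.

11.7%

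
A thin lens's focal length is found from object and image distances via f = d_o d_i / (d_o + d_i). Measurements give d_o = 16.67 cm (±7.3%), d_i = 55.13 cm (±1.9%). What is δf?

∂f/∂d_o = (d_i/(d_o+d_i))² = 0.590;  ∂f/∂d_i = (d_o/(d_o+d_i))² = 0.0539
δf = √((∂f/∂d_o · δd_o)² + (∂f/∂d_i · δd_i)²) = √(0.515 + 0.00319) = 0.720 cm

0.720 cm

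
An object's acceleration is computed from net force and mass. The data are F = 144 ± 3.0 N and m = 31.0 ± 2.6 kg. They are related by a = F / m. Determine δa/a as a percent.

Since a is a product/quotient, work with relative uncertainties:
  (1·δF/F)² = (1×0.0208)² = 0.000434;  (-1·δm/m)² = (-1×0.0839)² = 0.00703
δa/a = √(0.00747) = 0.0864

8.64%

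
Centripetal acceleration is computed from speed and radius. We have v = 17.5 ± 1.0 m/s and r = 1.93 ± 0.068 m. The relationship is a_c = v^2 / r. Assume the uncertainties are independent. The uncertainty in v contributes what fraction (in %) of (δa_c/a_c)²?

91.3%

(δa_c/a_c)² = (2·δv/v)² + (-1·δr/r)²
  v term: (2×0.0571)² = 0.0131
  r term: (-1×0.0352)² = 0.00124
Total = 0.0143. Share from v = 0.0131/0.0143 = 0.913.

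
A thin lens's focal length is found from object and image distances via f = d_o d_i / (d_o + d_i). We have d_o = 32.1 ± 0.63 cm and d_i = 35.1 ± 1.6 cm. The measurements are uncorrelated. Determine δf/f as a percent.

2.41%

∂f/∂d_o = (d_i/(d_o+d_i))² = 0.273;  ∂f/∂d_i = (d_o/(d_o+d_i))² = 0.228
δf = √((∂f/∂d_o · δd_o)² + (∂f/∂d_i · δd_i)²) = √(0.0295 + 0.133) = 0.404 cm
f = 16.8 cm, so δf/f = 0.404/16.8 = 0.0241.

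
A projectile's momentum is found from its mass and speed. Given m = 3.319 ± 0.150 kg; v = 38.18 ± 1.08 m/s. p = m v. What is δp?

6.76 kg·m/s

Since p is a product/quotient, work with relative uncertainties:
  (1·δm/m)² = (1×0.0452)² = 0.00204;  (1·δv/v)² = (1×0.0283)² = 0.000800
δp/p = √(0.00284) = 0.0533
p = 126.7 kg·m/s, so δp = 0.0533 × 126.7 = 6.76 kg·m/s.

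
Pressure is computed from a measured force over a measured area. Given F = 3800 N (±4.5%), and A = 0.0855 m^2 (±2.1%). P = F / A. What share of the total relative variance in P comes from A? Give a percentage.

(δP/P)² = (1·δF/F)² + (-1·δA/A)²
  F term: (1×0.0450)² = 0.00202
  A term: (-1×0.0210)² = 0.000441
Total = 0.00247. Share from A = 0.000441/0.00247 = 0.179.

17.9%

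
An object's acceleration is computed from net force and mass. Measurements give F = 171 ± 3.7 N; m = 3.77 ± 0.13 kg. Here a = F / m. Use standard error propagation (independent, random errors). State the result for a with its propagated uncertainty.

Each factor contributes (exponent × relative error)² to (δa/a)²:
  (1·δF/F)² = (1×0.0216)² = 0.000468;  (-1·δm/m)² = (-1×0.0345)² = 0.00119
δa/a = √(0.00166) = 0.0407
a = 45.4 m/s^2, so δa = 0.0407 × 45.4 = 1.85 m/s^2.

45.4 ± 1.85 m/s^2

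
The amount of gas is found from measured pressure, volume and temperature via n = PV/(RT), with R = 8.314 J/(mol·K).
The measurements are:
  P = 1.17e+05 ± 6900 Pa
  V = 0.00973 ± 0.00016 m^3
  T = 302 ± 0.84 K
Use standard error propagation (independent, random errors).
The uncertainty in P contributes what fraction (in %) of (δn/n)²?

92.6%

(δn/n)² = (1·δP/P)² + (1·δV/V)² + (-1·δT/T)²
  P term: (1×0.0590)² = 0.00348
  V term: (1×0.0164)² = 0.000270
  T term: (-1×0.00278)² = 7.74e-06
Total = 0.00376. Share from P = 0.00348/0.00376 = 0.926.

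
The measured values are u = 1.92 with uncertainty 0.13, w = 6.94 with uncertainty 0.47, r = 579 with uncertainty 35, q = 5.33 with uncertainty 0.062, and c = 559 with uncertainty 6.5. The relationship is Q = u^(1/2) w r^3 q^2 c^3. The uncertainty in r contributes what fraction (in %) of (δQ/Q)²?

81.4%

(δQ/Q)² = (½·δu/u)² + (1·δw/w)² + (3·δr/r)² + (2·δq/q)² + (3·δc/c)²
  u term: (0.5×0.0677)² = 0.00115
  w term: (1×0.0677)² = 0.00459
  r term: (3×0.0604)² = 0.0329
  q term: (2×0.0116)² = 0.000541
  c term: (3×0.0116)² = 0.00122
Total = 0.0404. Share from r = 0.0329/0.0404 = 0.814.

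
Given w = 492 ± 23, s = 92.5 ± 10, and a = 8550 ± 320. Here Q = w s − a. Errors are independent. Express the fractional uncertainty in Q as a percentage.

Let p = w·s = 45500. δp/p = √((1·δw/w)² + (1·δs/s)²) = √(0.00219 + 0.0117) = 0.118, so δp = 5360.
Q = p − a: δQ = √(δp² + δa²) = √(2.87e+07 + 1.02e+05) = 5370
Q = 37000, so δQ/Q = 5370/37000 = 0.145.

14.5%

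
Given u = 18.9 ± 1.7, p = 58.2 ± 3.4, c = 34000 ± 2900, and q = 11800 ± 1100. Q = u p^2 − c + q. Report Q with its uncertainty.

Let w = u·p^2 = 64000. δw/w = √((1·δu/u)² + (2·δp/p)²) = √(0.00809 + 0.0137) = 0.147, so δw = 9440.
Q = w − c + q: δQ = √(δw² + δc² + δq²) = √(8.91e+07 + 8.41e+06 + 1.21e+06) = 9940
Q = 41800.

41800 ± 9940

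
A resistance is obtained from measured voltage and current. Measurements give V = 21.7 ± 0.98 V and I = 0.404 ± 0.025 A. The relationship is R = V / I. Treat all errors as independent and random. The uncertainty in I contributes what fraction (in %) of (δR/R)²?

(δR/R)² = (1·δV/V)² + (-1·δI/I)²
  V term: (1×0.0452)² = 0.00204
  I term: (-1×0.0619)² = 0.00383
Total = 0.00587. Share from I = 0.00383/0.00587 = 0.652.

65.2%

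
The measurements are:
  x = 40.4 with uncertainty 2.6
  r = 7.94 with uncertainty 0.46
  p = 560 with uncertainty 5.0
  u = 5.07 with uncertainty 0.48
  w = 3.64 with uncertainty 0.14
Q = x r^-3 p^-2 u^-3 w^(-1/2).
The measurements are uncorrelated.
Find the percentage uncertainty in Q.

34.0%

Q is a product of powers, so relative uncertainties combine in quadrature:
  (1·δx/x)² = (1×0.0644)² = 0.00414;  (-3·δr/r)² = (-3×0.0579)² = 0.0302;  (-2·δp/p)² = (-2×0.00893)² = 0.000319;  (-3·δu/u)² = (-3×0.0947)² = 0.0807;  (−½·δw/w)² = (-0.5×0.0385)² = 0.000370
δQ/Q = √(0.116) = 0.340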